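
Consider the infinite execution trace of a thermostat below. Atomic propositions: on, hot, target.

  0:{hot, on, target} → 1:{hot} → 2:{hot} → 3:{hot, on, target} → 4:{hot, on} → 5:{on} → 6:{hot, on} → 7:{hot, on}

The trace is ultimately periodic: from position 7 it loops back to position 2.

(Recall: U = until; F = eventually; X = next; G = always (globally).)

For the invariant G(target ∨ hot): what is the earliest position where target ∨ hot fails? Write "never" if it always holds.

5

Check target ∨ hot at each position in order: 0 ✓, 1 ✓, 2 ✓, 3 ✓, 4 ✓.
At position 5 the labels are {on}, so target ∨ hot is false there. This is the first violation.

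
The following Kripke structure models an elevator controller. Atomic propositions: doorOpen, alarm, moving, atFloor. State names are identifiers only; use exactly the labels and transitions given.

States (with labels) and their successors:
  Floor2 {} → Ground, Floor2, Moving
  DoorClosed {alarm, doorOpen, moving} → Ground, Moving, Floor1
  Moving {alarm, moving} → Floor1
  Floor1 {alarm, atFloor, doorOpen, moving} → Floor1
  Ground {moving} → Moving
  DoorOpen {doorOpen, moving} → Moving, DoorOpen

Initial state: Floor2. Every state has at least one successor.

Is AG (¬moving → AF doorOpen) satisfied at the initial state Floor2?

States satisfying ¬moving → AF doorOpen: {DoorClosed, Moving, Floor1, Ground, DoorOpen}.
States satisfying AG (¬moving → AF doorOpen): {DoorClosed, Moving, Floor1, Ground, DoorOpen}.
Floor2 is reachable from Floor2 and violates ¬moving → AF doorOpen, so AG fails at Floor2.
Floor2 ∉ Sat(AG (¬moving → AF doorOpen)).

Violated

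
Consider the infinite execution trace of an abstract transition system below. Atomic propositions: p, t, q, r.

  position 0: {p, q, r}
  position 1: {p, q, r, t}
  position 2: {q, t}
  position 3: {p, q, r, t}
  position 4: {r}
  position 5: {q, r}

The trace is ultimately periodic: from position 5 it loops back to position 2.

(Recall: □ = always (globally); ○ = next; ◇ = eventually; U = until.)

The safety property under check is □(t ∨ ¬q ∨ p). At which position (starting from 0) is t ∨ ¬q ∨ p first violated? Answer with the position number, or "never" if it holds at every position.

5

Check t ∨ ¬q ∨ p at each position in order: 0 ✓, 1 ✓, 2 ✓, 3 ✓, 4 ✓.
At position 5 the labels are {q, r}, so t ∨ ¬q ∨ p is false there. This is the first violation.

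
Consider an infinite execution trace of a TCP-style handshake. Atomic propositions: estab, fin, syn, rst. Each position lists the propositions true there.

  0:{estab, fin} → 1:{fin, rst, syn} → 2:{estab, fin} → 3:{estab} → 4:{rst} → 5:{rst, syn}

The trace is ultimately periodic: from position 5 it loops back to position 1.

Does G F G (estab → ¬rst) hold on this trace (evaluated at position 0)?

F G (estab → ¬rst) holds at every position 0..5, and those are all positions ever visited, so G F G (estab → ¬rst) holds.

Satisfied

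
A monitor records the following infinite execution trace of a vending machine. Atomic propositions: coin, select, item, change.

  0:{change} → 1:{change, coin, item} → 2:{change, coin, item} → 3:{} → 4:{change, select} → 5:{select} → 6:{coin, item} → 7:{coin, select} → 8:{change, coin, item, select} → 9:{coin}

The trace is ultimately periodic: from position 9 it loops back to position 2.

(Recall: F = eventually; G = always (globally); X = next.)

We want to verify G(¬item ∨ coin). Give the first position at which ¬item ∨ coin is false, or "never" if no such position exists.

never

¬item ∨ coin holds at every position 0..9, and those are all the positions the trace ever visits, so the invariant G(¬item ∨ coin) is never violated.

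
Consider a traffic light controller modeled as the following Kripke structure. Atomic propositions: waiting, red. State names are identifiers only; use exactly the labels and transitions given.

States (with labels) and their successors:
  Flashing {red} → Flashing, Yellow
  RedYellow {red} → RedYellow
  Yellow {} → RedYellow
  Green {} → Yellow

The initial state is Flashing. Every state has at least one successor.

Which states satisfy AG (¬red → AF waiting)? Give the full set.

States satisfying ¬red → AF waiting: {Flashing, RedYellow}.
States satisfying AG (¬red → AF waiting): {RedYellow}.

{RedYellow}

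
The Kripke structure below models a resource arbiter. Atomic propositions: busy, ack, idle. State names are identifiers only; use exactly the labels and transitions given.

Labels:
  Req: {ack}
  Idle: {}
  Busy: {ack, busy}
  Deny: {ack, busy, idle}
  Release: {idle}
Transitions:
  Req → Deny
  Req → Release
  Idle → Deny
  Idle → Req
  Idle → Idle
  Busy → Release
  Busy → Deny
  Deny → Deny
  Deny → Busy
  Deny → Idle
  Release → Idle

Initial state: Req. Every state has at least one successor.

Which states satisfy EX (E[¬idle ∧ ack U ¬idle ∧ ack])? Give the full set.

{Idle, Deny}

States satisfying E[¬idle ∧ ack U ¬idle ∧ ack]: {Req, Busy}.
States satisfying EX (E[¬idle ∧ ack U ¬idle ∧ ack]): {Idle, Deny}.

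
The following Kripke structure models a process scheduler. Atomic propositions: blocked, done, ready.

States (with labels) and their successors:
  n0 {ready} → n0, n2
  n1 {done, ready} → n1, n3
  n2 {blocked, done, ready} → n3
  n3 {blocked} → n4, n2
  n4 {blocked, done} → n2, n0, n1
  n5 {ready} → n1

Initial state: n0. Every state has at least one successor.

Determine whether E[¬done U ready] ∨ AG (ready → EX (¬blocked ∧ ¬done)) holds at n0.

Yes

States satisfying ¬done: {n0, n3, n5}.
States satisfying ready: {n0, n1, n2, n5}.
States satisfying E[¬done U ready]: {n0, n1, n2, n3, n5}.
States satisfying ready → EX (¬blocked ∧ ¬done): {n0, n3, n4}.
States satisfying AG (ready → EX (¬blocked ∧ ¬done)): ∅.
States satisfying E[¬done U ready] ∨ AG (ready → EX (¬blocked ∧ ¬done)): {n0, n1, n2, n3, n5}.
n0 ∈ Sat(E[¬done U ready] ∨ AG (ready → EX (¬blocked ∧ ¬done))).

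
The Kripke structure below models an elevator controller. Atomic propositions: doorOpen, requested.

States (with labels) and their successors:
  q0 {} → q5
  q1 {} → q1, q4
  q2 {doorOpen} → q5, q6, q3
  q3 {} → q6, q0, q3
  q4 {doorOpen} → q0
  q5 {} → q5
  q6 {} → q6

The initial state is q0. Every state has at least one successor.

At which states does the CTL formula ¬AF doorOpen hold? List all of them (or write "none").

States satisfying doorOpen: {q2, q4}.
States satisfying AF doorOpen: {q2, q4}.
States satisfying ¬AF doorOpen: {q0, q1, q3, q5, q6}.

{q0, q1, q3, q5, q6}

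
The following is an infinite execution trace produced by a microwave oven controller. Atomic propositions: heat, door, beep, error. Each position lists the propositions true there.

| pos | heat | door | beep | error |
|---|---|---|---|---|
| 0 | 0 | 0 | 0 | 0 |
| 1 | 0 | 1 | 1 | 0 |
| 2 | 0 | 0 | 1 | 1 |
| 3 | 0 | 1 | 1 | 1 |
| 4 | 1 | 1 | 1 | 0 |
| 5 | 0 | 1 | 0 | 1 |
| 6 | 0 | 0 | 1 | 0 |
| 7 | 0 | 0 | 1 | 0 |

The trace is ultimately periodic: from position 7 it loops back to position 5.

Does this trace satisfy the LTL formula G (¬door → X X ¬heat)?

Violated

¬door → X X ¬heat must hold at every position from 0 onward. It fails at position 2, so G (¬door → X X ¬heat) is false.
Positions where ¬door holds: 0, 2, 6, 7.
Check X X ¬heat at each: 0→ok, 2→fails, 6→ok, 7→ok.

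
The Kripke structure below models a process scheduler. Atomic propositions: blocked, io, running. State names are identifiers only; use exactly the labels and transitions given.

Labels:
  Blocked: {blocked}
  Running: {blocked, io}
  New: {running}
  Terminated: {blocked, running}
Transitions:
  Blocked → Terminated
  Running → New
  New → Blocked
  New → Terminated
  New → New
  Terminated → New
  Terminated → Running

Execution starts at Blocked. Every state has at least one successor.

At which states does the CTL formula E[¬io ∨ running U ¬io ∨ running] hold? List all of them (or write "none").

{Blocked, New, Terminated}

States satisfying ¬io ∨ running: {Blocked, New, Terminated}.
States satisfying E[¬io ∨ running U ¬io ∨ running]: {Blocked, New, Terminated}.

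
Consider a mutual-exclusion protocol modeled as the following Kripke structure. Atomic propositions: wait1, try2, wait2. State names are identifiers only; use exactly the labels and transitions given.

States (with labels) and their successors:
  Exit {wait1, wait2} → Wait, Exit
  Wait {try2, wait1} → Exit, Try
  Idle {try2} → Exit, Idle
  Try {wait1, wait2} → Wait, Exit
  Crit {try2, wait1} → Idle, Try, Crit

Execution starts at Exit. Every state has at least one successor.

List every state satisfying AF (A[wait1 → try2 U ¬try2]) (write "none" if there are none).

{Exit, Wait, Try}

States satisfying A[wait1 → try2 U ¬try2]: {Exit, Wait, Try}.
States satisfying AF (A[wait1 → try2 U ¬try2]): {Exit, Wait, Try}.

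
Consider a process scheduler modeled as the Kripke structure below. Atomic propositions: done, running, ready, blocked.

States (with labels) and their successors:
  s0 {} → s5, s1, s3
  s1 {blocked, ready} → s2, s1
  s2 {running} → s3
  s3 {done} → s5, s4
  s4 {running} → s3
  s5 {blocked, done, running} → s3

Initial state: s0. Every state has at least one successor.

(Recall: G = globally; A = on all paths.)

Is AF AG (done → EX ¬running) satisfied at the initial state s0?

Does not hold

States satisfying AG (done → EX ¬running): ∅.
States satisfying AF AG (done → EX ¬running): ∅.
There is a path from s0 along which AG (done → EX ¬running) never holds.
s0 ∉ Sat(AF AG (done → EX ¬running)).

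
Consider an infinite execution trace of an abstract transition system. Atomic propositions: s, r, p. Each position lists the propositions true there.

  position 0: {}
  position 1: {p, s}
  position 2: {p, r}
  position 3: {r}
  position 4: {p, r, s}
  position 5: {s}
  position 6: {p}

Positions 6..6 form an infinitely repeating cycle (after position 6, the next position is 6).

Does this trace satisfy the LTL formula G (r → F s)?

r → F s holds at every position 0..6, and those are all positions ever visited, so G (r → F s) holds.
Positions where r holds: 2, 3, 4.
Check F s at each: 2→ok, 3→ok, 4→ok.

Satisfied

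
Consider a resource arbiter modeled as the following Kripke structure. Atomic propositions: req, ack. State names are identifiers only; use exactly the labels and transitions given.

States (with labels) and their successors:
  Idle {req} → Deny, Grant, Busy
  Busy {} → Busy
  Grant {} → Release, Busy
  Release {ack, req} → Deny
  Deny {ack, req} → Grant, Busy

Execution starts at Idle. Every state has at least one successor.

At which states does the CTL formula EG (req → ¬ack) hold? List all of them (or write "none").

States satisfying req → ¬ack: {Idle, Busy, Grant}.
States satisfying EG (req → ¬ack): {Idle, Busy, Grant}.

{Idle, Busy, Grant}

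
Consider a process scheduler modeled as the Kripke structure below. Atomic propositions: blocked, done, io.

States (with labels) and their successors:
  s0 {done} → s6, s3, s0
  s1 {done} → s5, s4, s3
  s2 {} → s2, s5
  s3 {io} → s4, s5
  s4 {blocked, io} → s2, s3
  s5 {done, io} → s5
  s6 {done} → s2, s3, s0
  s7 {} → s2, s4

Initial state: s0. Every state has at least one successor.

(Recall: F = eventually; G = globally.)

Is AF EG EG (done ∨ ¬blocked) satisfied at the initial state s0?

States satisfying EG EG (done ∨ ¬blocked): {s0, s1, s2, s3, s5, s6, s7}.
States satisfying AF EG EG (done ∨ ¬blocked): {s0, s1, s2, s3, s4, s5, s6, s7}.
s0 ∈ Sat(AF EG EG (done ∨ ¬blocked)).

Satisfied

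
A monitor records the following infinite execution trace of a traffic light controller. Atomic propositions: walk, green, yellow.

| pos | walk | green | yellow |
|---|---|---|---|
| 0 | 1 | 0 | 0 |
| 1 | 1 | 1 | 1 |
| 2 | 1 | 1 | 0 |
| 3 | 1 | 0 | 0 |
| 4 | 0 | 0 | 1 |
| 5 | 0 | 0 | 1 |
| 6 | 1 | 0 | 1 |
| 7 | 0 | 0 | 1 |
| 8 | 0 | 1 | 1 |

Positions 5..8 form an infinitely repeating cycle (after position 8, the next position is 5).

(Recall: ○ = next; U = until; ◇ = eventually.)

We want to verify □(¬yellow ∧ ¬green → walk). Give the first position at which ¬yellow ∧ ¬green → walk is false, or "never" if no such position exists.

never

¬yellow ∧ ¬green → walk holds at every position 0..8, and those are all the positions the trace ever visits, so the invariant □(¬yellow ∧ ¬green → walk) is never violated.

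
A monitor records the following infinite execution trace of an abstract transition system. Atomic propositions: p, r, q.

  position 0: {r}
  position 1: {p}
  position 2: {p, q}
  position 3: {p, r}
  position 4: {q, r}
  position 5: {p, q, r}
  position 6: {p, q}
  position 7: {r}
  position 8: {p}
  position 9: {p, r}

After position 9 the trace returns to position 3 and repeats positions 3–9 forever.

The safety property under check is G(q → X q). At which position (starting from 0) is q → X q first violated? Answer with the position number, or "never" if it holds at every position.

2

Check q → X q at each position in order: 0 ✓, 1 ✓.
At position 2 the labels are {p, q} and the next position 3 has {p, r}, so q → X q is false there. This is the first violation.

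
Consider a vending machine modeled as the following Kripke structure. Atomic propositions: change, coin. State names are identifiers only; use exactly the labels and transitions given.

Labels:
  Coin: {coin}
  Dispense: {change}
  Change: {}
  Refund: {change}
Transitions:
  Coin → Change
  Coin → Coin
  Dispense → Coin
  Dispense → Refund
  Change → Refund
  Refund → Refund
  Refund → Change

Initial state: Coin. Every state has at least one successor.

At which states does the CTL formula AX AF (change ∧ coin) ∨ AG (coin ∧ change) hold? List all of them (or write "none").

States satisfying AF (change ∧ coin): ∅.
States satisfying AX AF (change ∧ coin): ∅.
States satisfying coin ∧ change: ∅.
States satisfying AG (coin ∧ change): ∅.
States satisfying AX AF (change ∧ coin) ∨ AG (coin ∧ change): ∅.

none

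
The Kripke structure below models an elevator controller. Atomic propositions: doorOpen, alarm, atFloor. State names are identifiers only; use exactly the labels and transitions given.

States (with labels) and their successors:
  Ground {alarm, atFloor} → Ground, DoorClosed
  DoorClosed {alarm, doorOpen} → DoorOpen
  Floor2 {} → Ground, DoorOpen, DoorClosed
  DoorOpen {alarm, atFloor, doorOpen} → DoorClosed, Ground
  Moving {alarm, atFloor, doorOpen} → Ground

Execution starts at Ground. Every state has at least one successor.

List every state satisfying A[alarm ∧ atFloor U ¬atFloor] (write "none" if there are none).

{DoorClosed, Floor2}

States satisfying alarm ∧ atFloor: {Ground, DoorOpen, Moving}.
States satisfying ¬atFloor: {DoorClosed, Floor2}.
States satisfying A[alarm ∧ atFloor U ¬atFloor]: {DoorClosed, Floor2}.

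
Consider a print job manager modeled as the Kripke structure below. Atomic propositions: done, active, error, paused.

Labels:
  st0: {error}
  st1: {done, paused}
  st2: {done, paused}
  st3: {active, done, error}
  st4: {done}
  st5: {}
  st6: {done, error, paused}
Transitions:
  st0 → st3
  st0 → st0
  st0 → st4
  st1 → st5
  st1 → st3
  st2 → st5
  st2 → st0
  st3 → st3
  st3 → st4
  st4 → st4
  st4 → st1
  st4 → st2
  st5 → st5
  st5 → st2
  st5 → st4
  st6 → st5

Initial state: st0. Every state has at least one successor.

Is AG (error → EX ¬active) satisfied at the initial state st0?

States satisfying error → EX ¬active: {st0, st1, st2, st3, st4, st5, st6}.
States satisfying AG (error → EX ¬active): {st0, st1, st2, st3, st4, st5, st6}.
Every state reachable from st0 satisfies error → EX ¬active.
st0 ∈ Sat(AG (error → EX ¬active)).

Satisfied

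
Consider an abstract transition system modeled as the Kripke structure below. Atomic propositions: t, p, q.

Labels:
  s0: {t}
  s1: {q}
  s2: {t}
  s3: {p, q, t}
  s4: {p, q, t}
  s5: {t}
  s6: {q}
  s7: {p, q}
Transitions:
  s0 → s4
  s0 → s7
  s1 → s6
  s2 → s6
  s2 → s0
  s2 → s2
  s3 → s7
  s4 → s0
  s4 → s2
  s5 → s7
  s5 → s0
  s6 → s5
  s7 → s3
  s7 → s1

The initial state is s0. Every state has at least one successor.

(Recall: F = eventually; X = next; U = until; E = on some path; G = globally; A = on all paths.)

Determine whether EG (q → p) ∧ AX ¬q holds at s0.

Does not hold

States satisfying q → p: {s0, s2, s3, s4, s5, s7}.
States satisfying EG (q → p): {s0, s2, s3, s4, s5, s7}.
States satisfying ¬q: {s0, s2, s5}.
States satisfying AX ¬q: {s4, s6}.
States satisfying EG (q → p) ∧ AX ¬q: {s4}.
s0 ∉ Sat(EG (q → p) ∧ AX ¬q).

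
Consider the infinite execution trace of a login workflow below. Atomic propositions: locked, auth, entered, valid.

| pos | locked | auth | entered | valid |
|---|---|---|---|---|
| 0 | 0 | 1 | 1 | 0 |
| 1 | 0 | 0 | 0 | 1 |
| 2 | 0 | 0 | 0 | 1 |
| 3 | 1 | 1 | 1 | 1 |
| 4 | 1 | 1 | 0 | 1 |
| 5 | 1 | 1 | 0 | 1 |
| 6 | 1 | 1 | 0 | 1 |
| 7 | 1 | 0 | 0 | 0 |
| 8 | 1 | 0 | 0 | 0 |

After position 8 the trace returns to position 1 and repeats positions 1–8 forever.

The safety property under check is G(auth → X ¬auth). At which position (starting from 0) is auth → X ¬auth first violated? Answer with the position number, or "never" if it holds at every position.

3

Check auth → X ¬auth at each position in order: 0 ✓, 1 ✓, 2 ✓.
At position 3 the labels are {auth, entered, locked, valid} and the next position 4 has {auth, locked, valid}, so auth → X ¬auth is false there. This is the first violation.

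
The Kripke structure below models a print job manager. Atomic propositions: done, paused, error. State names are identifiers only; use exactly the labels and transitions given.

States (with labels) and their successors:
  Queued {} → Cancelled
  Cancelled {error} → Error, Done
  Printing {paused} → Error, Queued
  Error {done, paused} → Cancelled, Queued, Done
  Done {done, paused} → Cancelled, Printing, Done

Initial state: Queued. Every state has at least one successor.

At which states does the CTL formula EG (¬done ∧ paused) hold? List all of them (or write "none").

States satisfying ¬done ∧ paused: {Printing}.
States satisfying EG (¬done ∧ paused): ∅.

none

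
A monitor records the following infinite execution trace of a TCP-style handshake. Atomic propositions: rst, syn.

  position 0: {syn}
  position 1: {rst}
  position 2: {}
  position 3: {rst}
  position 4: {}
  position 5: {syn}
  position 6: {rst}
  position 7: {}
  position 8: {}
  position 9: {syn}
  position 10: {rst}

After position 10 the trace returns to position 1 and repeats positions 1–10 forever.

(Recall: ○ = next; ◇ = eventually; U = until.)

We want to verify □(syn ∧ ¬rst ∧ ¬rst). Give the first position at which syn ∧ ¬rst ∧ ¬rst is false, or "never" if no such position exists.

Check syn ∧ ¬rst ∧ ¬rst at each position in order: 0 ✓.
At position 1 the labels are {rst}, so syn ∧ ¬rst ∧ ¬rst is false there. This is the first violation.

1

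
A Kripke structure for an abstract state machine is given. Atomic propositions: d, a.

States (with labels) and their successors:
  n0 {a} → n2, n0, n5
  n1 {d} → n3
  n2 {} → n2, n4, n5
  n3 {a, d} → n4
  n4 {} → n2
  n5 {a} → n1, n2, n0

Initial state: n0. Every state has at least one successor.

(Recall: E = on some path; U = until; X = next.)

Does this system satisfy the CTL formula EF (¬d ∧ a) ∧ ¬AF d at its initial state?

States satisfying ¬d ∧ a: {n0, n5}.
States satisfying EF (¬d ∧ a): {n0, n1, n2, n3, n4, n5}.
States satisfying d: {n1, n3}.
States satisfying AF d: {n1, n3}.
States satisfying ¬AF d: {n0, n2, n4, n5}.
States satisfying EF (¬d ∧ a) ∧ ¬AF d: {n0, n2, n4, n5}.
n0 ∈ Sat(EF (¬d ∧ a) ∧ ¬AF d).

Yes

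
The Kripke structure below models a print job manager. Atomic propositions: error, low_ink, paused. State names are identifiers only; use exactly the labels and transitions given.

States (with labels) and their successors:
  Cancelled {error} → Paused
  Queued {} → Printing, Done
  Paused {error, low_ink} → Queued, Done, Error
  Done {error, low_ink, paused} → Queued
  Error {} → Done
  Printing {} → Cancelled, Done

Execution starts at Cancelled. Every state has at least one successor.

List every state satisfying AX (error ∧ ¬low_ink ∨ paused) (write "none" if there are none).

States satisfying error ∧ ¬low_ink ∨ paused: {Cancelled, Done}.
States satisfying AX (error ∧ ¬low_ink ∨ paused): {Error, Printing}.

{Error, Printing}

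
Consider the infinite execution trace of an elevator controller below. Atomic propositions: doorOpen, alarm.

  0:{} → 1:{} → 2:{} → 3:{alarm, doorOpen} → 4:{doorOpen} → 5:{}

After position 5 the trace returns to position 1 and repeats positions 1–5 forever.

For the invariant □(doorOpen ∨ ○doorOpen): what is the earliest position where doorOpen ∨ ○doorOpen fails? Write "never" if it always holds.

0

At position 0 the labels are {} and the next position 1 has {}, so doorOpen ∨ ○doorOpen is false there. This is the first violation.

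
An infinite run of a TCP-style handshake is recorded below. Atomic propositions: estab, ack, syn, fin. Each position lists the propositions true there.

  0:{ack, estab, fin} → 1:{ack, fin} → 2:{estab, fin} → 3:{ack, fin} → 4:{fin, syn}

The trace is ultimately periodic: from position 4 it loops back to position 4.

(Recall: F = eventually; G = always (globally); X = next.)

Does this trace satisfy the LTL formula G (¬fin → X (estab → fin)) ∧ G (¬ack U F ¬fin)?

Does not hold

¬fin → X (estab → fin) holds at every position 0..4, and those are all positions ever visited, so G (¬fin → X (estab → fin)) holds.
¬ack U F ¬fin must hold at every position from 0 onward. It fails at position 0, so G (¬ack U F ¬fin) is false.
At position 0: G (¬fin → X (estab → fin)) is true; G (¬ack U F ¬fin) is false; so G (¬fin → X (estab → fin)) ∧ G (¬ack U F ¬fin) is false.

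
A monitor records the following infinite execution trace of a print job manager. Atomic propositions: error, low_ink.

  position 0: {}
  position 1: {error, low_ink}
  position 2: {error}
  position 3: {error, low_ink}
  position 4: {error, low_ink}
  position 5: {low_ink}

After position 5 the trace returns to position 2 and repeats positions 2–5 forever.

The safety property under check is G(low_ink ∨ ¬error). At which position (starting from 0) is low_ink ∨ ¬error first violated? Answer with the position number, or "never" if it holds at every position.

Check low_ink ∨ ¬error at each position in order: 0 ✓, 1 ✓.
At position 2 the labels are {error}, so low_ink ∨ ¬error is false there. This is the first violation.

2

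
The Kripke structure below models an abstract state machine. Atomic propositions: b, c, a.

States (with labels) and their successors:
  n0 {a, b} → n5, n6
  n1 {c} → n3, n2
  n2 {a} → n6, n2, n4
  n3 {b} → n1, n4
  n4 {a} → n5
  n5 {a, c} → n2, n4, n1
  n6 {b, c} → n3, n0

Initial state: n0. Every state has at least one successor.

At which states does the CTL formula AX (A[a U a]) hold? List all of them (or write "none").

{n4}

States satisfying A[a U a]: {n0, n2, n4, n5}.
States satisfying AX (A[a U a]): {n4}.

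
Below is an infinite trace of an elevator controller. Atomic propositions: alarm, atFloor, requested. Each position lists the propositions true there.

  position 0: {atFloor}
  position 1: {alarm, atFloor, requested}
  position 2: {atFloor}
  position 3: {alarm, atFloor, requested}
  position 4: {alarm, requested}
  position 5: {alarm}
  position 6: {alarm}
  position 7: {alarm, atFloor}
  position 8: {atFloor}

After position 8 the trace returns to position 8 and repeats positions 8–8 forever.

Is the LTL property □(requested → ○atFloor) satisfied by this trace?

requested → ○atFloor must hold at every position from 0 onward. It fails at position 3, so □(requested → ○atFloor) is false.
Positions where requested holds: 1, 3, 4.
Check ○atFloor at each: 1→ok, 3→fails, 4→fails.

Does not hold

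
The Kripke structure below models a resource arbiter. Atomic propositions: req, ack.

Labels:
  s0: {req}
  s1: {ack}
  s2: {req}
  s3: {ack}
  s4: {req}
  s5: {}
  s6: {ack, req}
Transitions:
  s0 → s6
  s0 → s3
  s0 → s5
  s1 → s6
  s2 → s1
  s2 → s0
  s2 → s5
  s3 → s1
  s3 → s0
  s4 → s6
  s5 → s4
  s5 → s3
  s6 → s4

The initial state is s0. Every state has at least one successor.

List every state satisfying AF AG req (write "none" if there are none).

States satisfying AG req: {s4, s6}.
States satisfying AF AG req: {s1, s4, s6}.

{s1, s4, s6}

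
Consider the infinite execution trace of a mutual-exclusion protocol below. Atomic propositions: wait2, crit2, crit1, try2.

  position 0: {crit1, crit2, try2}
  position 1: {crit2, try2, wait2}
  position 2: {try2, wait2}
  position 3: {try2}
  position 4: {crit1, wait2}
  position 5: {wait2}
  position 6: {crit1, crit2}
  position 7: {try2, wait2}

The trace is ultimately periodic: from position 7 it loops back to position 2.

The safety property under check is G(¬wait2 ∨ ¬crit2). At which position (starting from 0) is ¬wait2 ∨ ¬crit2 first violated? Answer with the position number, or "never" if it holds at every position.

Check ¬wait2 ∨ ¬crit2 at each position in order: 0 ✓.
At position 1 the labels are {crit2, try2, wait2}, so ¬wait2 ∨ ¬crit2 is false there. This is the first violation.

1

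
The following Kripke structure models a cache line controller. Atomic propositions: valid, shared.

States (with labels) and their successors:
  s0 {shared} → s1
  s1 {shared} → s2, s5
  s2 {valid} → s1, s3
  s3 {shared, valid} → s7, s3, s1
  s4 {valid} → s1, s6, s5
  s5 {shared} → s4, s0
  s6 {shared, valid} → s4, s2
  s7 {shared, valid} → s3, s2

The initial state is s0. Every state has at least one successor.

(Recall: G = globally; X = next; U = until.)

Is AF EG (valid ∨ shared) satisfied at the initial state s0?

Yes

States satisfying EG (valid ∨ shared): {s0, s1, s2, s3, s4, s5, s6, s7}.
States satisfying AF EG (valid ∨ shared): {s0, s1, s2, s3, s4, s5, s6, s7}.
s0 ∈ Sat(AF EG (valid ∨ shared)).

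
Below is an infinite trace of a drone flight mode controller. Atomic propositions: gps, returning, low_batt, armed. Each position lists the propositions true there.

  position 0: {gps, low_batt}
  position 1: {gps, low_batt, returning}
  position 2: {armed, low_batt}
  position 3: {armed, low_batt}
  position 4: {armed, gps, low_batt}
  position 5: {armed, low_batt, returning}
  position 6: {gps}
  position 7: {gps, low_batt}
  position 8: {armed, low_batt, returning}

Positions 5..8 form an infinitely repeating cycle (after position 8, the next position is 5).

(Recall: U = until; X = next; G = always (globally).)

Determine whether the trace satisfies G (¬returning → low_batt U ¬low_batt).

¬returning → low_batt U ¬low_batt holds at every position 0..8, and those are all positions ever visited, so G (¬returning → low_batt U ¬low_batt) holds.
Positions where ¬returning holds: 0, 2, 3, 4, 6, 7.
Check low_batt U ¬low_batt at each: 0→ok, 2→ok, 3→ok, 4→ok, 6→ok, 7→ok.

Satisfied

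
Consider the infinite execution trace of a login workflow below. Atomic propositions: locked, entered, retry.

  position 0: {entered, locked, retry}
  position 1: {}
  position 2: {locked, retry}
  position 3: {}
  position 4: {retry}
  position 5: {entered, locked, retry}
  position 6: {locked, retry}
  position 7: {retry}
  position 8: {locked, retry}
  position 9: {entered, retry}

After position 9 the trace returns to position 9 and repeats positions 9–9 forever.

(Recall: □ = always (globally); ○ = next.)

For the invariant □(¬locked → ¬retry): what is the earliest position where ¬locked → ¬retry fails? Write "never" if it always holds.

Check ¬locked → ¬retry at each position in order: 0 ✓, 1 ✓, 2 ✓, 3 ✓.
At position 4 the labels are {retry}, so ¬locked → ¬retry is false there. This is the first violation.

4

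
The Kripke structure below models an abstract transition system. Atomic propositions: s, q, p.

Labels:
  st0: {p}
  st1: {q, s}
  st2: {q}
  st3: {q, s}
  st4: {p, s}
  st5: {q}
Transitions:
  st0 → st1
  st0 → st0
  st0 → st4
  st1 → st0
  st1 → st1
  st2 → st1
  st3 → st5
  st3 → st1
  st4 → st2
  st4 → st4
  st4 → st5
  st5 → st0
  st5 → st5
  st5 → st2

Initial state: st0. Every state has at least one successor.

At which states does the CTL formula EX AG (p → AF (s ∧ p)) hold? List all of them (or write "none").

States satisfying AG (p → AF (s ∧ p)): ∅.
States satisfying EX AG (p → AF (s ∧ p)): ∅.

none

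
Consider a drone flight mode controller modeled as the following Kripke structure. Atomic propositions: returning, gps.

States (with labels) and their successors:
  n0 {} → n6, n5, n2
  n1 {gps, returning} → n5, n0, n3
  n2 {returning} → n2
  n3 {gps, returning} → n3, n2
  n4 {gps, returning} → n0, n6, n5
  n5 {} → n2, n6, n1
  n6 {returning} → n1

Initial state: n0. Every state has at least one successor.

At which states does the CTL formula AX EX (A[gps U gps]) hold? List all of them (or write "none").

{n6}

States satisfying EX (A[gps U gps]): {n1, n3, n5, n6}.
States satisfying AX EX (A[gps U gps]): {n6}.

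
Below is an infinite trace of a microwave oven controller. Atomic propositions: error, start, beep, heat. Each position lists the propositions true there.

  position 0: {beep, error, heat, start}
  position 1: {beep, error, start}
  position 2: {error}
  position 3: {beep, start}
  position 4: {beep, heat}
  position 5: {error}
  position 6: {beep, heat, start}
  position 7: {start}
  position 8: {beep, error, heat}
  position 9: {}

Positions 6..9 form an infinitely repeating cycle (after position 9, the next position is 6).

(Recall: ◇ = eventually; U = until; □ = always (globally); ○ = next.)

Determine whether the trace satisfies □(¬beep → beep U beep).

Violated

¬beep → beep U beep must hold at every position from 0 onward. It fails at position 2, so □(¬beep → beep U beep) is false.
Positions where ¬beep holds: 2, 5, 7, 9.
Check beep U beep at each: 2→fails, 5→fails, 7→fails, 9→fails.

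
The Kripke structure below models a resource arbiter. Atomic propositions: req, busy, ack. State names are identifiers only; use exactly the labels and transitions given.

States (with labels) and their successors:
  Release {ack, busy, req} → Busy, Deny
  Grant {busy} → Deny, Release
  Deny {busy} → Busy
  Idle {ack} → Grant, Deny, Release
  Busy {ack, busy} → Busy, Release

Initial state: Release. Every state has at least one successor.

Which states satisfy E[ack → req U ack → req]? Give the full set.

States satisfying ack → req: {Release, Grant, Deny}.
States satisfying E[ack → req U ack → req]: {Release, Grant, Deny}.

{Release, Grant, Deny}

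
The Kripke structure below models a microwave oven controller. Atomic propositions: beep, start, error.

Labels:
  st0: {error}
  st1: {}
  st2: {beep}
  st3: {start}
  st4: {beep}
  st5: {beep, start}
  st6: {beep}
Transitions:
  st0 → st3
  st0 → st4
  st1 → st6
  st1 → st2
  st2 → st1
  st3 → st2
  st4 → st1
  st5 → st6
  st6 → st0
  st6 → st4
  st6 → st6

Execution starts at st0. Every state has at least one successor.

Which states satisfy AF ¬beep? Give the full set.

{st0, st1, st2, st3, st4}

States satisfying ¬beep: {st0, st1, st3}.
States satisfying AF ¬beep: {st0, st1, st2, st3, st4}.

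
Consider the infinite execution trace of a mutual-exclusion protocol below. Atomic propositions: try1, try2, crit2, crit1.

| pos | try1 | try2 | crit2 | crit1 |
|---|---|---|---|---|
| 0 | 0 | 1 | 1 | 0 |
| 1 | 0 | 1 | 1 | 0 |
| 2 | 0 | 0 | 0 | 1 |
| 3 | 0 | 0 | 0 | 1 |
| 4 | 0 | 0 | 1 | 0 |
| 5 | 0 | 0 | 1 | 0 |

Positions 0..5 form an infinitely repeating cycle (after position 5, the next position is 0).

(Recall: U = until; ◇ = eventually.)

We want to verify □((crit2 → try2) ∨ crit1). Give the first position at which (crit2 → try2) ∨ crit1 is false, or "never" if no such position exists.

4

Check (crit2 → try2) ∨ crit1 at each position in order: 0 ✓, 1 ✓, 2 ✓, 3 ✓.
At position 4 the labels are {crit2}, so (crit2 → try2) ∨ crit1 is false there. This is the first violation.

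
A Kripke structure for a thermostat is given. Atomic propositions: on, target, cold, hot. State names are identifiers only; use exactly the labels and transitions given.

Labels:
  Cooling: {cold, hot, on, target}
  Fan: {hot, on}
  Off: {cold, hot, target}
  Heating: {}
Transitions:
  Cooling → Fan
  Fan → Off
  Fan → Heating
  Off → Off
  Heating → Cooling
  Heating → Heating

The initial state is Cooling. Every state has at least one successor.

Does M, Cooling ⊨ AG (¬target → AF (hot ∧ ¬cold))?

Does not hold

States satisfying ¬target → AF (hot ∧ ¬cold): {Cooling, Fan, Off}.
States satisfying AG (¬target → AF (hot ∧ ¬cold)): {Off}.
Heating is reachable from Cooling and violates ¬target → AF (hot ∧ ¬cold), so AG fails at Cooling.
Cooling ∉ Sat(AG (¬target → AF (hot ∧ ¬cold))).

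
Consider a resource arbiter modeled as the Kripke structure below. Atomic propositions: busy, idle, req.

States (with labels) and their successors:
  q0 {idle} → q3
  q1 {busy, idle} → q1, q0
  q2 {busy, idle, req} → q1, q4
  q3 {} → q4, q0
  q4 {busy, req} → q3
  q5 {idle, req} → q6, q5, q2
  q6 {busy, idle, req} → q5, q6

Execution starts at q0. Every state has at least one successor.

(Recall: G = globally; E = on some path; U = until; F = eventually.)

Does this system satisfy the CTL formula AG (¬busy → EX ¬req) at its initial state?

States satisfying ¬busy → EX ¬req: {q0, q1, q2, q3, q4, q6}.
States satisfying AG (¬busy → EX ¬req): {q0, q1, q2, q3, q4}.
Every state reachable from q0 satisfies ¬busy → EX ¬req.
q0 ∈ Sat(AG (¬busy → EX ¬req)).

Yes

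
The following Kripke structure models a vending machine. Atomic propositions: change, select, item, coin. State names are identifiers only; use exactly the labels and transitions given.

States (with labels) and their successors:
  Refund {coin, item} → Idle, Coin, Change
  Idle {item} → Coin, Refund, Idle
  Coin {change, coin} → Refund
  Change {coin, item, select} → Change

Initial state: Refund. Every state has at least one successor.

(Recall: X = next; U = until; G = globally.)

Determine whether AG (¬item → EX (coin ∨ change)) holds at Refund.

States satisfying ¬item → EX (coin ∨ change): {Refund, Idle, Coin, Change}.
States satisfying AG (¬item → EX (coin ∨ change)): {Refund, Idle, Coin, Change}.
Every state reachable from Refund satisfies ¬item → EX (coin ∨ change).
Refund ∈ Sat(AG (¬item → EX (coin ∨ change))).

Holds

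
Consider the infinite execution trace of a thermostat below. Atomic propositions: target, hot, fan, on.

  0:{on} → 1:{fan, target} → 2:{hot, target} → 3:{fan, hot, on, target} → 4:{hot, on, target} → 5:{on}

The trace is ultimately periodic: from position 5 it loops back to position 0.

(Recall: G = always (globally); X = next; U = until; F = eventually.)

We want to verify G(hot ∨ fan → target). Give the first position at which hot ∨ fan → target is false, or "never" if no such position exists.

hot ∨ fan → target holds at every position 0..5, and those are all the positions the trace ever visits, so the invariant G(hot ∨ fan → target) is never violated.

never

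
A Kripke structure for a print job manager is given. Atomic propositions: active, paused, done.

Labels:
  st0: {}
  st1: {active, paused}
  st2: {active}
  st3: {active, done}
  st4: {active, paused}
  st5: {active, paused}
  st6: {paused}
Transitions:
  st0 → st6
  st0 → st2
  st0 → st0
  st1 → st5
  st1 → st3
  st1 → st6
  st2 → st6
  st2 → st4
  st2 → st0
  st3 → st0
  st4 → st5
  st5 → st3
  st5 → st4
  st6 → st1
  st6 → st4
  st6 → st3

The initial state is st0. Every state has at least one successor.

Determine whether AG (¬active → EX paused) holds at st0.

States satisfying ¬active → EX paused: {st0, st1, st2, st3, st4, st5, st6}.
States satisfying AG (¬active → EX paused): {st0, st1, st2, st3, st4, st5, st6}.
Every state reachable from st0 satisfies ¬active → EX paused.
st0 ∈ Sat(AG (¬active → EX paused)).

Satisfied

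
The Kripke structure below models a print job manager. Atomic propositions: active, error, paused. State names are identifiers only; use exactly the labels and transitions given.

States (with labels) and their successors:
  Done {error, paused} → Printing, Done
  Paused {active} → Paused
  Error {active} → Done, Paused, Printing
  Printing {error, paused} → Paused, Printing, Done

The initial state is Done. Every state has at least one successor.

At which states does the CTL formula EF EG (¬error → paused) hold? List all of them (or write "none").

{Done, Error, Printing}

States satisfying EG (¬error → paused): {Done, Printing}.
States satisfying EF EG (¬error → paused): {Done, Error, Printing}.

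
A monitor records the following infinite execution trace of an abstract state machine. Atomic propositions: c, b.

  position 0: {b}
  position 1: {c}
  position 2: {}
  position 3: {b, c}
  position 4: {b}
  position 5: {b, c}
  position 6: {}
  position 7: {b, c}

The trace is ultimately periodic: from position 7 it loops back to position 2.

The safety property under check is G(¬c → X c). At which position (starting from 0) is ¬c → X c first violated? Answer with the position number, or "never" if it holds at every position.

never

¬c → X c holds at every position 0..7, and those are all the positions the trace ever visits, so the invariant G(¬c → X c) is never violated.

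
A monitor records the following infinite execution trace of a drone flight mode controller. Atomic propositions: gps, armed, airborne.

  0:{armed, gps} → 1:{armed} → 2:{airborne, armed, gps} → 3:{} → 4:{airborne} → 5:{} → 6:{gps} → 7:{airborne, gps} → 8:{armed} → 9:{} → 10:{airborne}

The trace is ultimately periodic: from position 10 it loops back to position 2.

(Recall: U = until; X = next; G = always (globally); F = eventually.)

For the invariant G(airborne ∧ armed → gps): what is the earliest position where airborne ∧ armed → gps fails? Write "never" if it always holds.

airborne ∧ armed → gps holds at every position 0..10, and those are all the positions the trace ever visits, so the invariant G(airborne ∧ armed → gps) is never violated.

never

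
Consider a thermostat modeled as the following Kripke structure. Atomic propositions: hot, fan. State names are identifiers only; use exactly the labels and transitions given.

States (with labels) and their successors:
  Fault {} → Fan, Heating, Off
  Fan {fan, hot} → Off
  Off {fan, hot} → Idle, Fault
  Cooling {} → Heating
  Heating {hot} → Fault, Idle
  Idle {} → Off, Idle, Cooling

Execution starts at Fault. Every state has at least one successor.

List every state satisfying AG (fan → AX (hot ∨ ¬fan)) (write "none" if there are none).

{Fault, Fan, Off, Cooling, Heating, Idle}

States satisfying fan → AX (hot ∨ ¬fan): {Fault, Fan, Off, Cooling, Heating, Idle}.
States satisfying AG (fan → AX (hot ∨ ¬fan)): {Fault, Fan, Off, Cooling, Heating, Idle}.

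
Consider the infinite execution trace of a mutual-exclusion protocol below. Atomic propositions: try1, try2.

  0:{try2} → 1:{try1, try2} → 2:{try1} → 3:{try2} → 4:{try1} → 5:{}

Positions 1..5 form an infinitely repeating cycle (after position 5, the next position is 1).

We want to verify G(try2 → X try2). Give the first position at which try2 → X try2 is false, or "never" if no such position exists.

Check try2 → X try2 at each position in order: 0 ✓.
At position 1 the labels are {try1, try2} and the next position 2 has {try1}, so try2 → X try2 is false there. This is the first violation.

1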